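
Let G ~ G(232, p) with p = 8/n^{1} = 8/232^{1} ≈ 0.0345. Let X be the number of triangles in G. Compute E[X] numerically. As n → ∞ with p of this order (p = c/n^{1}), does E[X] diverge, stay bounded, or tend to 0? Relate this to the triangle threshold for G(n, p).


Number of potential triangles: C(232, 3) = 2054360.
Each occurs with probability p³ ≈ (0.0345)³ ≈ 4.10021e-05.
By linearity: E[X] = C(232, 3)·p³ ≈ 2054360 · 4.10021e-05 ≈ 84.233.
Here α = 1, so p = 8/n is exactly at the triangle threshold p ~ 1/n. Asymptotically E[X] → c³/6 = 8³/6 = 256/3 ≈ 85.333, a bounded constant. In this regime the triangle count is asymptotically Poisson(c³/6).

E[X] ≈ 84.233; in regime p = Θ(1/n^{1}) E[X] stays bounded (at the triangle threshold p ~ 1/n).


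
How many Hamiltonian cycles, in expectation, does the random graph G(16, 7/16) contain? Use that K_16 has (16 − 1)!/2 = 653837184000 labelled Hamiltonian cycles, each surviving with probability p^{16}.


K_16 has (16 − 1)!/2 = 653837184000 labelled Hamiltonian cycles.
For each such Hamiltonian cycle H, let X_H = 1 if all 16 edges of H are present in G. Then P[X_H = 1] = p^{16} = (7/16)^{16} = 33232930569601/18446744073709551616.
By linearity: E[X] = Σ_H E[X_H] = 653837184000 · p^{16} = 653837184000 · 33232930569601/18446744073709551616 = 21219654042671322112875/18014398509481984.
Numerically: E[X] ≈ 1.1779e+06.

E[X] = 653837184000 · (7/16)^{16} = 21219654042671322112875/18014398509481984 ≈ 1.1779e+06.


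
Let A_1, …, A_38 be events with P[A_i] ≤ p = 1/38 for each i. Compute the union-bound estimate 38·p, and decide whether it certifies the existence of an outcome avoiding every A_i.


Union bound: P[∪_{i=1}^{38} A_i] ≤ Σ_i P[A_i] ≤ 38·p = 38·(1/38) = 1.
Numerically: 1 ≈ 1.0000.
Is 1 < 1? NO.
Since the bound 1 is ≥ 1, the union bound is uninformative here; it does NOT by itself certify existence.

38·p = 1 ≈ 1.0000; existence NOT certified by the union bound.


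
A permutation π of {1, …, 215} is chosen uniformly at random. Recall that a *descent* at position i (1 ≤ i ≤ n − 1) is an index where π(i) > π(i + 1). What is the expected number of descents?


Write X = Σ X_I over i = 1, …, 214, with X_I the indicator of one descent.
There are 214 indicators.
For each fixed i, the pair (π(i), π(i+1)) is a uniformly random ordered pair of distinct values from {1, …, 215}; by symmetry P[π(i) > π(i+1)] = 1/2.
By linearity: E[X] = 214 · (1/2) = (215 − 1) · (1/2) = 107 ≈ 107.000000.

E[X] = 107 = 107.000000.


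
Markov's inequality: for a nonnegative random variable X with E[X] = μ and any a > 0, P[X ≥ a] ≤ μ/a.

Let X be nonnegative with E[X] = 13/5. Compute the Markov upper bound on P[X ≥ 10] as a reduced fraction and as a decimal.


μ = E[X] = 13/5, a = 10.
Markov: P[X ≥ 10] ≤ μ/a = (13/5)/10 = 13/50.
Numerically: ≈ 0.26000.
(Since a = 10 > μ = 2.60000, the bound 13/50 is < 1 and informative.)

P[X ≥ 10] ≤ 13/50 ≈ 0.26000.


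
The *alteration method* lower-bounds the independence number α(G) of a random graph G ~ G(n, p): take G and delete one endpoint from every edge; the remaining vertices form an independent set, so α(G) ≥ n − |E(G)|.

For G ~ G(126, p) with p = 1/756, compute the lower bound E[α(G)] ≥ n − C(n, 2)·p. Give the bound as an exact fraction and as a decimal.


E[|E(G)|] = C(126, 2)·p = 7875 · (1/756) = 125/12.
E[α(G)] ≥ n − E[|E(G)|] = 126 − 125/12 = 1387/12.
Numerically: ≈ 115.58333.
(This is only a lower bound; the true E[α(G)] may be larger.)

E[α(G)] ≥ 1387/12 ≈ 115.58333.


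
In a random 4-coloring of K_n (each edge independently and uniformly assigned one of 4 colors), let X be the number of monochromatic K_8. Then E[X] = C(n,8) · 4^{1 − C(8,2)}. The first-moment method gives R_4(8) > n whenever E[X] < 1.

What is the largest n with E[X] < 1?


We need C(n, 8) · 4^{1 − 28} < 1, i.e. C(n, 8) < 4^{28 − 1} = 18014398509481984.
Check values of n near the boundary:
  n = 407: C(407, 8) = 17424959239309050; 17424959239309050 < 18014398509481984? YES
  n = 408: C(408, 8) = 17773458424095231; 17773458424095231 < 18014398509481984? YES
  n = 409: C(409, 8) = 18128041135797879; 18128041135797879 < 18014398509481984? NO
  n = 410: C(410, 8) = 18488798173326195; 18488798173326195 < 18014398509481984? NO
  n = 411: C(411, 8) = 18855821462126715; 18855821462126715 < 18014398509481984? NO
The largest n with C(n, 8) < 18014398509481984 is n = 408 (where E[X] = 17773458424095231/18014398509481984 ≈ 0.98663). Hence R_4(8) > 408, i.e. R_4(8) ≥ 409.

Largest n = 408; hence R_4(8) > 408.


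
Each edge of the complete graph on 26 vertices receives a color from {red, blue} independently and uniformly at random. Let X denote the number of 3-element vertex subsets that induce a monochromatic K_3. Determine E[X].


Let X = Σ_S X_S over the C(26, 3) = 2600 subsets S of size 3, where X_S = 1 if the K_3 on S is monochromatic.
For a fixed S, the K_3 on S has C(3, 2) = 3 edges. P[all 3 edges red] = (1/2)^3, and likewise for blue, so P[monochromatic] = 2·(1/2)^3 = 2^{1 − 3} = 1/4.
Summing: E[X] = C(26, 3) · 2^{1 − 3} = 2600 · 1/4 = 650.
Numerically: E[X] ≈ 650.0000.

E[X] = C(26,3)·2^(1−C(3,2)) = 650 ≈ 650.0000.


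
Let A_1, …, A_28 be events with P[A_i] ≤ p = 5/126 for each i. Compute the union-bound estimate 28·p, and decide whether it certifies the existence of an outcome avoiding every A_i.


Union bound: P[∪_{i=1}^{28} A_i] ≤ Σ_i P[A_i] ≤ 28·p = 28·(5/126) = 10/9.
Numerically: 10/9 ≈ 1.1111111.
Is 10/9 < 1? NO.
Since the bound 10/9 is ≥ 1, the union bound is uninformative here; it does NOT by itself certify existence.

28·p = 10/9 ≈ 1.1111111; existence NOT certified by the union bound.


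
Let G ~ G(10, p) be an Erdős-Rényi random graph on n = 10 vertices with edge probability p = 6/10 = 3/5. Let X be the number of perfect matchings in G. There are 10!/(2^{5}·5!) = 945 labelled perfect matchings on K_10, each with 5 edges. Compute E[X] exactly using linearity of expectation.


K_10 has 10!/(2^{5}·5!) = 945 labelled perfect matchings.
For each such perfect matching H, let X_H = 1 if all 5 edges of H are present in G. Then P[X_H = 1] = p^{5} = (3/5)^{5} = 243/3125.
By linearity: E[X] = Σ_H E[X_H] = 945 · p^{5} = 945 · 243/3125 = 45927/625.
Numerically: E[X] ≈ 73.4832.

E[X] = 945 · (3/5)^{5} = 45927/625 ≈ 73.4832.


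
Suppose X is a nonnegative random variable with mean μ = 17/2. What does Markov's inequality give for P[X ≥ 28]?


μ = E[X] = 17/2, a = 28.
Markov: P[X ≥ 28] ≤ μ/a = (17/2)/28 = 17/56.
Numerically: ≈ 0.3036.
(Since a = 28 > μ = 8.5000, the bound 17/56 is < 1 and informative.)

P[X ≥ 28] ≤ 17/56 ≈ 0.3036.


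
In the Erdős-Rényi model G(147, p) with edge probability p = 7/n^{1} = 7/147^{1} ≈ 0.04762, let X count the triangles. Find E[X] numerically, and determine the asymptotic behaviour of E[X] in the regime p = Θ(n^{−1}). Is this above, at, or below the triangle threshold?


Number of potential triangles: C(147, 3) = 518665.
Each occurs with probability p³ ≈ (0.04762)³ ≈ 1.079797e-04.
By linearity: E[X] = C(147, 3)·p³ ≈ 518665 · 1.079797e-04 ≈ 56.0053.
Here α = 1, so p = 7/n is exactly at the triangle threshold p ~ 1/n. Asymptotically E[X] → c³/6 = 7³/6 = 343/6 ≈ 57.1667, a bounded constant. In this regime the triangle count is asymptotically Poisson(c³/6).

E[X] ≈ 56.0053; in regime p = Θ(1/n^{1}) E[X] stays bounded (at the triangle threshold p ~ 1/n).


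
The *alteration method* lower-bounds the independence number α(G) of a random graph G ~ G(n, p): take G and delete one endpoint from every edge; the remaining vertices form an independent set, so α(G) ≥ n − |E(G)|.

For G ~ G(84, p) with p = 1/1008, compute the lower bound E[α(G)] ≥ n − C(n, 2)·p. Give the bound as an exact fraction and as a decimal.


E[|E(G)|] = C(84, 2)·p = 3486 · (1/1008) = 83/24.
E[α(G)] ≥ n − E[|E(G)|] = 84 − 83/24 = 1933/24.
Numerically: ≈ 80.5417.
(This is only a lower bound; the true E[α(G)] may be larger.)

E[α(G)] ≥ 1933/24 ≈ 80.5417.


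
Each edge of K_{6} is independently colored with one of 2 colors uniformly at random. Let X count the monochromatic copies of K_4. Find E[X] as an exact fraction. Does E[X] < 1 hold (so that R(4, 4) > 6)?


E[X] = C(6, 4) · 2^{1 − 6} = 15 · 2^{−5} = 15/32.
As a reduced fraction: E[X] = 15/32 ≈ 0.4687500.
Is E[X] < 1? YES.
Since E[X] < 1, there exists a 2-coloring of K_{6} with no monochromatic K_4; hence R(4, 4) > 6.

E[X] = 15/32 ≈ 0.4687500; E[X] < 1, so R(4, 4) > 6.


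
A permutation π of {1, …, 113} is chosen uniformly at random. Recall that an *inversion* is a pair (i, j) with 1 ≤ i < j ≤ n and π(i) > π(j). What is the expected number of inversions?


Write X = Σ X_I over the C(113, 2) = 6328 pairs i < j, with X_I the indicator of one inversion.
There are 6328 indicators.
For each fixed pair i < j, the values π(i) and π(j) are two distinct elements of {1, …, 113} in uniformly random order; by symmetry P[π(i) > π(j)] = 1/2.
By linearity: E[X] = 6328 · (1/2) = C(113, 2) · (1/2) = 6328/2 = 3164 ≈ 3164.00000.

E[X] = 3164 = 3164.00000.


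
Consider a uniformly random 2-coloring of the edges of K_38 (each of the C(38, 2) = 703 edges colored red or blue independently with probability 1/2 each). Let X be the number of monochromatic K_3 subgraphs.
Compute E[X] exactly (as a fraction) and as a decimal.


Let X = Σ_S X_S over the C(38, 3) = 8436 subsets S of size 3, where X_S = 1 if the K_3 on S is monochromatic.
For a fixed S, the K_3 on S has C(3, 2) = 3 edges. P[all 3 edges red] = (1/2)^3, and likewise for blue, so P[monochromatic] = 2·(1/2)^3 = 2^{1 − 3} = 1/4.
By linearity: E[X] = C(38, 3) · 2^{1 − 3} = 8436 · 1/4 = 2109.
Numerically: E[X] ≈ 2109.00000.

E[X] = C(38,3)·2^(1−C(3,2)) = 2109 ≈ 2109.00000.


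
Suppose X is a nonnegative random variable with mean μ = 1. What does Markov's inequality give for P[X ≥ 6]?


μ = E[X] = 1, a = 6.
Markov: P[X ≥ 6] ≤ μ/a = (1)/6 = 1/6.
Numerically: ≈ 0.166667.
(Since a = 6 > μ = 1.000000, the bound 1/6 is < 1 and informative.)

P[X ≥ 6] ≤ 1/6 ≈ 0.166667.


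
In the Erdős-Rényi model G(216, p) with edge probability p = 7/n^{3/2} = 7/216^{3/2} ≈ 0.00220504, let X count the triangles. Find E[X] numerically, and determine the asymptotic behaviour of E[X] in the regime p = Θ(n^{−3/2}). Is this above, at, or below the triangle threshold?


Number of potential triangles: C(216, 3) = 1656360.
Each occurs with probability p³ ≈ (0.00220504)³ ≈ 1.07214183e-08.
By linearity: E[X] = C(216, 3)·p³ ≈ 1656360 · 1.07214183e-08 ≈ 0.017759.
Since α = 3/2 > 1, p = c/n^{3/2} = o(1/n) is below the triangle threshold p ~ 1/n. Asymptotically E[X] ~ (c³/6)·n^{3(1−α)} = (7³/6)·n^{-1.5} → 0, so by Markov's inequality G has no triangles w.h.p.

E[X] ≈ 0.017759; in regime p = Θ(1/n^{3/2}) E[X] tends to 0 (below the triangle threshold p ~ 1/n).


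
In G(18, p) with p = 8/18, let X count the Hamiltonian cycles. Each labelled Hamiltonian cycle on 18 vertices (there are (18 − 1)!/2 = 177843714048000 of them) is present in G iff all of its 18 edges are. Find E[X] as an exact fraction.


K_18 has (18 − 1)!/2 = 177843714048000 labelled Hamiltonian cycles.
For each such Hamiltonian cycle H, let X_H = 1 if all 18 edges of H are present in G. Then P[X_H = 1] = p^{18} = (4/9)^{18} = 68719476736/150094635296999121.
By linearity: E[X] = Σ_H E[X_H] = 177843714048000 · p^{18} = 177843714048000 · 68719476736/150094635296999121 = 16764508875398316032000/205891132094649.
Numerically: E[X] ≈ 8.1424e+07.

E[X] = 177843714048000 · (4/9)^{18} = 16764508875398316032000/205891132094649 ≈ 8.1424e+07.


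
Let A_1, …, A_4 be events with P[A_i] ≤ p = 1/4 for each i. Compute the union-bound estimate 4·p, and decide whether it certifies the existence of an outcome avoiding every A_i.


Union bound: P[∪_{i=1}^{4} A_i] ≤ Σ_i P[A_i] ≤ 4·p = 4·(1/4) = 1.
Numerically: 1 ≈ 1.00000.
Is 1 < 1? NO.
Since the bound 1 is ≥ 1, the union bound is uninformative here; it does NOT by itself certify existence.

4·p = 1 ≈ 1.00000; existence NOT certified by the union bound.


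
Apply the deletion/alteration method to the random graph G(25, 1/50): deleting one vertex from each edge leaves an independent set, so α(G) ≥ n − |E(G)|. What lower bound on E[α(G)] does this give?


E[|E(G)|] = C(25, 2)·p = 300 · (1/50) = 6.
E[α(G)] ≥ n − E[|E(G)|] = 25 − 6 = 19.
Numerically: ≈ 19.000000.
(This is only a lower bound; the true E[α(G)] may be larger.)

E[α(G)] ≥ 19 ≈ 19.000000.


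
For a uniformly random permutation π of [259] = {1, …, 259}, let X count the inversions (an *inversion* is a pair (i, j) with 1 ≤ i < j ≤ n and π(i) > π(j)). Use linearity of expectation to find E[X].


Write X = Σ X_I over the C(259, 2) = 33411 pairs i < j, with X_I the indicator of one inversion.
There are 33411 indicators.
For each fixed pair i < j, the values π(i) and π(j) are two distinct elements of {1, …, 259} in uniformly random order; by symmetry P[π(i) > π(j)] = 1/2.
By linearity: E[X] = 33411 · (1/2) = C(259, 2) · (1/2) = 33411/2 = 33411/2 ≈ 16705.500.

E[X] = 33411/2 = 16705.500.


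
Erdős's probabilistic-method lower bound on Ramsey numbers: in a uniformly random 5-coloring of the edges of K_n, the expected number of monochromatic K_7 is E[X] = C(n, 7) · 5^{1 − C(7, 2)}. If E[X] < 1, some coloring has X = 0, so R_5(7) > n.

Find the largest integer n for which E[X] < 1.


We need C(n, 7) · 5^{1 − 21} < 1, i.e. C(n, 7) < 5^{21 − 1} = 95367431640625.
Check values of n near the boundary:
  n = 335: C(335, 7) = 88202498238195; 88202498238195 < 95367431640625? YES
  n = 336: C(336, 7) = 90079147136880; 90079147136880 < 95367431640625? YES
  n = 337: C(337, 7) = 91989916924632; 91989916924632 < 95367431640625? YES
  n = 338: C(338, 7) = 93935323022736; 93935323022736 < 95367431640625? YES
  n = 339: C(339, 7) = 95915887062372; 95915887062372 < 95367431640625? NO
  n = 340: C(340, 7) = 97932136940560; 97932136940560 < 95367431640625? NO
  n = 341: C(341, 7) = 99984606876440; 99984606876440 < 95367431640625? NO
The largest n with C(n, 7) < 95367431640625 is n = 338 (where E[X] = 93935323022736/95367431640625 ≈ 0.984983). Hence R_5(7) > 338, i.e. R_5(7) ≥ 339.

Largest n = 338; hence R_5(7) > 338.


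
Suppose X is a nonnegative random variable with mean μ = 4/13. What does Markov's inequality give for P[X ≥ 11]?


μ = E[X] = 4/13, a = 11.
Markov: P[X ≥ 11] ≤ μ/a = (4/13)/11 = 4/143.
Numerically: ≈ 0.0280.
(Since a = 11 > μ = 0.3077, the bound 4/143 is < 1 and informative.)

P[X ≥ 11] ≤ 4/143 ≈ 0.0280.


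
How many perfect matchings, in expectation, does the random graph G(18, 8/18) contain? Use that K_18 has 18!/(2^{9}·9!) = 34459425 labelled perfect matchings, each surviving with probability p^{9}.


K_18 has 18!/(2^{9}·9!) = 34459425 labelled perfect matchings.
For each such perfect matching H, let X_H = 1 if all 9 edges of H are present in G. Then P[X_H = 1] = p^{9} = (4/9)^{9} = 262144/387420489.
By linearity of expectation: E[X] = Σ_H E[X_H] = 34459425 · p^{9} = 34459425 · 262144/387420489 = 111522611200/4782969.
Numerically: E[X] ≈ 2.332e+04.

E[X] = 34459425 · (4/9)^{9} = 111522611200/4782969 ≈ 2.332e+04.


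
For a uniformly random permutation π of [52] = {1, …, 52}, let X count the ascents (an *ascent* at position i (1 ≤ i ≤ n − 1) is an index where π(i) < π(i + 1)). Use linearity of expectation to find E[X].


Write X = Σ X_I over i = 1, …, 51, with X_I the indicator of one ascent.
There are 51 indicators.
For each fixed i, the pair (π(i), π(i+1)) is a uniformly random ordered pair of distinct values from {1, …, 52}; by symmetry P[π(i) < π(i+1)] = 1/2.
By linearity: E[X] = 51 · (1/2) = (52 − 1) · (1/2) = 51/2 ≈ 25.500000.

E[X] = 51/2 = 25.500000.


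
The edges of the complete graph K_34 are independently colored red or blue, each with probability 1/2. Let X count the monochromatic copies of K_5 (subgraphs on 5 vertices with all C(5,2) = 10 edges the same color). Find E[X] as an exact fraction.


Let X = Σ_S X_S over the C(34, 5) = 278256 subsets S of size 5, where X_S = 1 if the K_5 on S is monochromatic.
For a fixed S, the K_5 on S has C(5, 2) = 10 edges. P[all 10 edges red] = (1/2)^10, and likewise for blue, so P[monochromatic] = 2·(1/2)^10 = 2^{1 − 10} = 1/512.
By linearity: E[X] = C(34, 5) · 2^{1 − 10} = 278256 · 1/512 = 17391/32.
Numerically: E[X] ≈ 543.468750.

E[X] = C(34,5)·2^(1−C(5,2)) = 17391/32 ≈ 543.468750.


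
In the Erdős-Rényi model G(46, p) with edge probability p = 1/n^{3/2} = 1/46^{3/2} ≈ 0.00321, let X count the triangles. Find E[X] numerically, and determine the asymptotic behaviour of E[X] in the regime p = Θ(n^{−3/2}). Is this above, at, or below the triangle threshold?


Number of potential triangles: C(46, 3) = 15180.
Each occurs with probability p³ ≈ (0.00321)³ ≈ 3.29299e-08.
By linearity: E[X] = C(46, 3)·p³ ≈ 15180 · 3.29299e-08 ≈ 0.000.
Since α = 3/2 > 1, p = c/n^{3/2} = o(1/n) is below the triangle threshold p ~ 1/n. Asymptotically E[X] ~ (c³/6)·n^{3(1−α)} = (1³/6)·n^{-1.5} → 0, so by Markov's inequality G has no triangles w.h.p.

E[X] ≈ 0.000; in regime p = Θ(1/n^{3/2}) E[X] tends to 0 (below the triangle threshold p ~ 1/n).


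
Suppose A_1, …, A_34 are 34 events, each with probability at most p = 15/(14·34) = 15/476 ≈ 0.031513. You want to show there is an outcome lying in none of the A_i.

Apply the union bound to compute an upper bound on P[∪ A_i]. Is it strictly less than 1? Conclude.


Union bound: P[∪_{i=1}^{34} A_i] ≤ Σ_i P[A_i] ≤ 34·p = 34·(15/476) = 15/14.
Numerically: 15/14 ≈ 1.071429.
Is 15/14 < 1? NO.
Since the bound 15/14 is ≥ 1, the union bound is uninformative here; it does NOT by itself certify existence.

34·p = 15/14 ≈ 1.071429; existence NOT certified by the union bound.


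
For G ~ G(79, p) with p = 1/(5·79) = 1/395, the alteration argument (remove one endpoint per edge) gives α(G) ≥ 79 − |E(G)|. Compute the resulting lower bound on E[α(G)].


E[|E(G)|] = C(79, 2)·p = 3081 · (1/395) = 39/5.
E[α(G)] ≥ n − E[|E(G)|] = 79 − 39/5 = 356/5.
Numerically: ≈ 71.200000.
(This is only a lower bound; the true E[α(G)] may be larger.)

E[α(G)] ≥ 356/5 ≈ 71.200000.


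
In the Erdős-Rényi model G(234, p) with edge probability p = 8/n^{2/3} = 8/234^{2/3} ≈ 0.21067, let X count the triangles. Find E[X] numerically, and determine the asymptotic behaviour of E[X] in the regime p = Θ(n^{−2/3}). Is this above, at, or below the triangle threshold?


Number of potential triangles: C(234, 3) = 2108184.
Each occurs with probability p³ ≈ (0.21067)³ ≈ 9.3505735e-03.
By linearity: E[X] = C(234, 3)·p³ ≈ 2108184 · 9.3505735e-03 ≈ 19712.72934.
Since α = 2/3 < 1, p = c/n^{2/3} ≫ 1/n is above the triangle threshold p ~ 1/n. Asymptotically E[X] ~ (c³/6)·n^{3(1−α)} = (8³/6)·n^{1} → ∞; triangles are abundant w.h.p.

E[X] ≈ 19712.72934; in regime p = Θ(1/n^{2/3}) E[X] diverges (above the triangle threshold p ~ 1/n).


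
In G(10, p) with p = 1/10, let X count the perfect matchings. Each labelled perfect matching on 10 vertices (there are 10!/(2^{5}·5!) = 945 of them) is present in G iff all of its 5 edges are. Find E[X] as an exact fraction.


K_10 has 10!/(2^{5}·5!) = 945 labelled perfect matchings.
For each such perfect matching H, let X_H = 1 if all 5 edges of H are present in G. Then P[X_H = 1] = p^{5} = (1/10)^{5} = 1/100000.
By linearity: E[X] = Σ_H E[X_H] = 945 · p^{5} = 945 · 1/100000 = 189/20000.
Numerically: E[X] ≈ 0.00945.

E[X] = 945 · (1/10)^{5} = 189/20000 ≈ 0.00945.


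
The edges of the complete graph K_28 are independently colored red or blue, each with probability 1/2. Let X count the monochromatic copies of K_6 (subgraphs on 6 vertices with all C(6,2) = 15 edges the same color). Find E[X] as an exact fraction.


Let X = Σ_S X_S over the C(28, 6) = 376740 subsets S of size 6, where X_S = 1 if the K_6 on S is monochromatic.
For a fixed S, the K_6 on S has C(6, 2) = 15 edges. P[all 15 edges red] = (1/2)^15, and likewise for blue, so P[monochromatic] = 2·(1/2)^15 = 2^{1 − 15} = 1/16384.
By linearity: E[X] = C(28, 6) · 2^{1 − 15} = 376740 · 1/16384 = 94185/4096.
Numerically: E[X] ≈ 22.9944.

E[X] = C(28,6)·2^(1−C(6,2)) = 94185/4096 ≈ 22.9944.


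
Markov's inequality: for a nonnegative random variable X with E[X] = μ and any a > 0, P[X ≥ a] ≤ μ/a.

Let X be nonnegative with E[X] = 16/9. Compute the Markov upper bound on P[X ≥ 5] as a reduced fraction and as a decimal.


μ = E[X] = 16/9, a = 5.
Markov: P[X ≥ 5] ≤ μ/a = (16/9)/5 = 16/45.
Numerically: ≈ 0.355556.
(Since a = 5 > μ = 1.777778, the bound 16/45 is < 1 and informative.)

P[X ≥ 5] ≤ 16/45 ≈ 0.355556.


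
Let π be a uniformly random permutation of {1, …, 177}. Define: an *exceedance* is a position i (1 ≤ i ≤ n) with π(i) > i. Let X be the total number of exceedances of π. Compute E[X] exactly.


Write X = Σ_{i=1}^{177} X_i, where X_i = 1_{π(i) > i}.
For each fixed i, π(i) is uniform over {1, …, 177} (marginal of a uniform permutation), so P[π(i) > i] = (n − i)/n. Summing: Σ_{i=1}^{177} (n − i)/n = (0 + 1 + … + 176)/177 = 177(177 − 1)/(2·177) = (177 − 1)/2.
Hence E[X] = Σ_{i=1}^{177} (177 − i)/177 = 88 ≈ 88.000.

E[X] = 88 = 88.000.


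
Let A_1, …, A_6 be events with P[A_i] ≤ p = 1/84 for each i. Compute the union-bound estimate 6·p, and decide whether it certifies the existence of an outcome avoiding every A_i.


Union bound: P[∪_{i=1}^{6} A_i] ≤ Σ_i P[A_i] ≤ 6·p = 6·(1/84) = 1/14.
Numerically: 1/14 ≈ 0.071429.
Is 1/14 < 1? YES.
Since P[∪ A_i] ≤ 1/14 < 1, the complement has P[∩ A_i^c] ≥ 1 − 1/14 = 13/14 > 0, so some outcome avoids every A_i.

6·p = 1/14 ≈ 0.071429; existence CERTIFIED by the union bound.


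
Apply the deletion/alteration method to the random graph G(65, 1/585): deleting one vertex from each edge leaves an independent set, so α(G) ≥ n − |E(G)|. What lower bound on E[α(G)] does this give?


E[|E(G)|] = C(65, 2)·p = 2080 · (1/585) = 32/9.
E[α(G)] ≥ n − E[|E(G)|] = 65 − 32/9 = 553/9.
Numerically: ≈ 61.444.
(This is only a lower bound; the true E[α(G)] may be larger.)

E[α(G)] ≥ 553/9 ≈ 61.444.


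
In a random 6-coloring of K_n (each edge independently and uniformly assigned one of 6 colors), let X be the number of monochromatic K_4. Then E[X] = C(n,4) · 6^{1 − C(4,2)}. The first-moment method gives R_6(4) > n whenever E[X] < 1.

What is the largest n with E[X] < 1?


We need C(n, 4) · 6^{1 − 6} < 1, i.e. C(n, 4) < 6^{6 − 1} = 7776.
Check values of n near the boundary:
  n = 17: C(17, 4) = 2380; 2380 < 7776? YES
  n = 18: C(18, 4) = 3060; 3060 < 7776? YES
  n = 19: C(19, 4) = 3876; 3876 < 7776? YES
  n = 20: C(20, 4) = 4845; 4845 < 7776? YES
  n = 21: C(21, 4) = 5985; 5985 < 7776? YES
  n = 22: C(22, 4) = 7315; 7315 < 7776? YES
  n = 23: C(23, 4) = 8855; 8855 < 7776? NO
The largest n with C(n, 4) < 7776 is n = 22 (where E[X] = 7315/7776 ≈ 0.940715). Hence R_6(4) > 22, i.e. R_6(4) ≥ 23.

Largest n = 22; hence R_6(4) > 22.


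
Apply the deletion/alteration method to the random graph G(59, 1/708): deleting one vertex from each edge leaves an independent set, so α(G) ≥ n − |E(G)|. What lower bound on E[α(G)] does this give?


E[|E(G)|] = C(59, 2)·p = 1711 · (1/708) = 29/12.
E[α(G)] ≥ n − E[|E(G)|] = 59 − 29/12 = 679/12.
Numerically: ≈ 56.583333.
(This is only a lower bound; the true E[α(G)] may be larger.)

E[α(G)] ≥ 679/12 ≈ 56.583333.


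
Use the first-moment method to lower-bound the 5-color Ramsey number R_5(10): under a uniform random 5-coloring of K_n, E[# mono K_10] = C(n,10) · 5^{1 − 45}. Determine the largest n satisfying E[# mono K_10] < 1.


We need C(n, 10) · 5^{1 − 45} < 1, i.e. C(n, 10) < 5^{45 − 1} = 5684341886080801486968994140625.
Check values of n near the boundary:
  n = 5387: C(5387, 10) = 5624406917627224603154306376491; 5624406917627224603154306376491 < 5684341886080801486968994140625? YES
  n = 5388: C(5388, 10) = 5634865093375880654852250419586; 5634865093375880654852250419586 < 5684341886080801486968994140625? YES
  n = 5389: C(5389, 10) = 5645340767466558997768874792926; 5645340767466558997768874792926 < 5684341886080801486968994140625? YES
  n = 5390: C(5390, 10) = 5655833965919099070255434039753; 5655833965919099070255434039753 < 5684341886080801486968994140625? YES
  n = 5391: C(5391, 10) = 5666344714787188828795213697883; 5666344714787188828795213697883 < 5684341886080801486968994140625? YES
  n = 5392: C(5392, 10) = 5676873040158402483252283957448; 5676873040158402483252283957448 < 5684341886080801486968994140625? YES
  n = 5393: C(5393, 10) = 5687418968154238267170642278008; 5687418968154238267170642278008 < 5684341886080801486968994140625? NO
  n = 5394: C(5394, 10) = 5697982524930156243149785372878; 5697982524930156243149785372878 < 5684341886080801486968994140625? NO
  n = 5395: C(5395, 10) = 5708563736675616143322765475706; 5708563736675616143322765475706 < 5684341886080801486968994140625? NO
The largest n with C(n, 10) < 5684341886080801486968994140625 is n = 5392 (where E[X] = 5676873040158402483252283957448/5684341886080801486968994140625 ≈ 0.9986861). Hence R_5(10) > 5392, i.e. R_5(10) ≥ 5393.

Largest n = 5392; hence R_5(10) > 5392.


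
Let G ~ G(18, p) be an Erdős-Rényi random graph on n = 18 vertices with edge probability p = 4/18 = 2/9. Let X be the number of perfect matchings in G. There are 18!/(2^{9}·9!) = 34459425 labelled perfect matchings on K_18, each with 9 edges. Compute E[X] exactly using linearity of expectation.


K_18 has 18!/(2^{9}·9!) = 34459425 labelled perfect matchings.
For each such perfect matching H, let X_H = 1 if all 9 edges of H are present in G. Then P[X_H = 1] = p^{9} = (2/9)^{9} = 512/387420489.
By linearity: E[X] = Σ_H E[X_H] = 34459425 · p^{9} = 34459425 · 512/387420489 = 217817600/4782969.
Numerically: E[X] ≈ 45.5402.

E[X] = 34459425 · (2/9)^{9} = 217817600/4782969 ≈ 45.5402.


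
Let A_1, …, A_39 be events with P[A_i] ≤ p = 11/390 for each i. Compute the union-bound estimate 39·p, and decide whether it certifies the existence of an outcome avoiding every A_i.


Union bound: P[∪_{i=1}^{39} A_i] ≤ Σ_i P[A_i] ≤ 39·p = 39·(11/390) = 11/10.
Numerically: 11/10 ≈ 1.1000.
Is 11/10 < 1? NO.
Since the bound 11/10 is ≥ 1, the union bound is uninformative here; it does NOT by itself certify existence.

39·p = 11/10 ≈ 1.1000; existence NOT certified by the union bound.


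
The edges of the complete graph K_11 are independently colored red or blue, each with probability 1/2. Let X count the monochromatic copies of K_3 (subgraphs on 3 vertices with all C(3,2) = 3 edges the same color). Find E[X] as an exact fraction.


Let X = Σ_S X_S over the C(11, 3) = 165 subsets S of size 3, where X_S = 1 if the K_3 on S is monochromatic.
For a fixed S, the K_3 on S has C(3, 2) = 3 edges. P[all 3 edges red] = (1/2)^3, and likewise for blue, so P[monochromatic] = 2·(1/2)^3 = 2^{1 − 3} = 1/4.
Summing: E[X] = C(11, 3) · 2^{1 − 3} = 165 · 1/4 = 165/4.
Numerically: E[X] ≈ 41.250000.

E[X] = C(11,3)·2^(1−C(3,2)) = 165/4 ≈ 41.250000.


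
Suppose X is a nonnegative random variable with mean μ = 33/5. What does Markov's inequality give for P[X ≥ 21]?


μ = E[X] = 33/5, a = 21.
Markov: P[X ≥ 21] ≤ μ/a = (33/5)/21 = 11/35.
Numerically: ≈ 0.3143.
(Since a = 21 > μ = 6.6000, the bound 11/35 is < 1 and informative.)

P[X ≥ 21] ≤ 11/35 ≈ 0.3143.


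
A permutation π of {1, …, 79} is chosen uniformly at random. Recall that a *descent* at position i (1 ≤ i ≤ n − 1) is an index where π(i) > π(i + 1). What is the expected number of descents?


Write X = Σ X_I over i = 1, …, 78, with X_I the indicator of one descent.
There are 78 indicators.
For each fixed i, the pair (π(i), π(i+1)) is a uniformly random ordered pair of distinct values from {1, …, 79}; by symmetry P[π(i) > π(i+1)] = 1/2.
By linearity: E[X] = 78 · (1/2) = (79 − 1) · (1/2) = 39 ≈ 39.000.

E[X] = 39 = 39.000.


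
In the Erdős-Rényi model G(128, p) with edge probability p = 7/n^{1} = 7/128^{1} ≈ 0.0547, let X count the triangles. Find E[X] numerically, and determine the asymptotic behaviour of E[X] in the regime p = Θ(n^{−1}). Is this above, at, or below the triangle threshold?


Number of potential triangles: C(128, 3) = 341376.
Each occurs with probability p³ ≈ (0.0547)³ ≈ 1.63555e-04.
By linearity: E[X] = C(128, 3)·p³ ≈ 341376 · 1.63555e-04 ≈ 55.834.
Here α = 1, so p = 7/n is exactly at the triangle threshold p ~ 1/n. Asymptotically E[X] → c³/6 = 7³/6 = 343/6 ≈ 57.167, a bounded constant. In this regime the triangle count is asymptotically Poisson(c³/6).

E[X] ≈ 55.834; in regime p = Θ(1/n^{1}) E[X] stays bounded (at the triangle threshold p ~ 1/n).


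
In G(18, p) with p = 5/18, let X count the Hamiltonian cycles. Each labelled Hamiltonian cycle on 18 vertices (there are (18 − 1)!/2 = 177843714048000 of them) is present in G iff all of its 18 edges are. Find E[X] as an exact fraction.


K_18 has (18 − 1)!/2 = 177843714048000 labelled Hamiltonian cycles.
For each such Hamiltonian cycle H, let X_H = 1 if all 18 edges of H are present in G. Then P[X_H = 1] = p^{18} = (5/18)^{18} = 3814697265625/39346408075296537575424.
By linearity of expectation: E[X] = Σ_H E[X_H] = 177843714048000 · p^{18} = 177843714048000 · 3814697265625/39346408075296537575424 = 56800365447998046875/3294258113514384.
Numerically: E[X] ≈ 1.724e+04.

E[X] = 177843714048000 · (5/18)^{18} = 56800365447998046875/3294258113514384 ≈ 1.724e+04.


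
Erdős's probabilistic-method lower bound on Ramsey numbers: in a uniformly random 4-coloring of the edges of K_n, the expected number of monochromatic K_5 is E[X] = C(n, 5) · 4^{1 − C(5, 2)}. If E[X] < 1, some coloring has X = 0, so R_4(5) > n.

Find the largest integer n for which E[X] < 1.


We need C(n, 5) · 4^{1 − 10} < 1, i.e. C(n, 5) < 4^{10 − 1} = 262144.
Check values of n near the boundary:
  n = 31: C(31, 5) = 169911; 169911 < 262144? YES
  n = 32: C(32, 5) = 201376; 201376 < 262144? YES
  n = 33: C(33, 5) = 237336; 237336 < 262144? YES
  n = 34: C(34, 5) = 278256; 278256 < 262144? NO
The largest n with C(n, 5) < 262144 is n = 33 (where E[X] = 29667/32768 ≈ 0.905). Hence R_4(5) > 33, i.e. R_4(5) ≥ 34.

Largest n = 33; hence R_4(5) > 33.


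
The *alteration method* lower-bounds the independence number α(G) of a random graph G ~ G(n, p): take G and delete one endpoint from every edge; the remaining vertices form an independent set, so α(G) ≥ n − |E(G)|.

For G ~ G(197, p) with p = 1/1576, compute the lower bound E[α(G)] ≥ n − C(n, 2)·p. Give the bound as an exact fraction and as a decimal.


E[|E(G)|] = C(197, 2)·p = 19306 · (1/1576) = 49/4.
E[α(G)] ≥ n − E[|E(G)|] = 197 − 49/4 = 739/4.
Numerically: ≈ 184.7500.
(This is only a lower bound; the true E[α(G)] may be larger.)

E[α(G)] ≥ 739/4 ≈ 184.7500.


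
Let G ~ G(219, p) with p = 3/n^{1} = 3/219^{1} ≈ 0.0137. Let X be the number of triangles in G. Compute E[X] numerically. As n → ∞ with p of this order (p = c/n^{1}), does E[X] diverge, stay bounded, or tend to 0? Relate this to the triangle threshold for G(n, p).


Number of potential triangles: C(219, 3) = 1726669.
Each occurs with probability p³ ≈ (0.0137)³ ≈ 2.57058e-06.
By linearity: E[X] = C(219, 3)·p³ ≈ 1726669 · 2.57058e-06 ≈ 4.439.
Here α = 1, so p = 3/n is exactly at the triangle threshold p ~ 1/n. Asymptotically E[X] → c³/6 = 3³/6 = 9/2 ≈ 4.500, a bounded constant. In this regime the triangle count is asymptotically Poisson(c³/6).

E[X] ≈ 4.439; in regime p = Θ(1/n^{1}) E[X] stays bounded (at the triangle threshold p ~ 1/n).


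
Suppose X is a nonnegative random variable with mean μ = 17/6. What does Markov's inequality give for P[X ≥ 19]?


μ = E[X] = 17/6, a = 19.
Markov: P[X ≥ 19] ≤ μ/a = (17/6)/19 = 17/114.
Numerically: ≈ 0.149123.
(Since a = 19 > μ = 2.833333, the bound 17/114 is < 1 and informative.)

P[X ≥ 19] ≤ 17/114 ≈ 0.149123.


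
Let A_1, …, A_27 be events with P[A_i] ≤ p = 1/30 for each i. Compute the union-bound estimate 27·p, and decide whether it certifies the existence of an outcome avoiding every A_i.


Union bound: P[∪_{i=1}^{27} A_i] ≤ Σ_i P[A_i] ≤ 27·p = 27·(1/30) = 9/10.
Numerically: 9/10 ≈ 0.900000.
Is 9/10 < 1? YES.
Since P[∪ A_i] ≤ 9/10 < 1, the complement has P[∩ A_i^c] ≥ 1 − 9/10 = 1/10 > 0, so some outcome avoids every A_i.

27·p = 9/10 ≈ 0.900000; existence CERTIFIED by the union bound.


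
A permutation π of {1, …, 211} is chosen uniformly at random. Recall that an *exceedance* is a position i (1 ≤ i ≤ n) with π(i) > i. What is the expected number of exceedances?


Write X = Σ_{i=1}^{211} X_i, where X_i = 1_{π(i) > i}.
For each fixed i, π(i) is uniform over {1, …, 211} (marginal of a uniform permutation), so P[π(i) > i] = (n − i)/n. Summing: Σ_{i=1}^{211} (n − i)/n = (0 + 1 + … + 210)/211 = 211(211 − 1)/(2·211) = (211 − 1)/2.
Hence E[X] = Σ_{i=1}^{211} (211 − i)/211 = 105 ≈ 105.000000.

E[X] = 105 = 105.000000.


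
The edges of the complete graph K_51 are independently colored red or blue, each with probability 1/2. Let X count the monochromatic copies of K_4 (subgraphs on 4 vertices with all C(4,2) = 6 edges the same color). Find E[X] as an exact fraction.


Let X = Σ_S X_S over the C(51, 4) = 249900 subsets S of size 4, where X_S = 1 if the K_4 on S is monochromatic.
For a fixed S, the K_4 on S has C(4, 2) = 6 edges. P[all 6 edges red] = (1/2)^6, and likewise for blue, so P[monochromatic] = 2·(1/2)^6 = 2^{1 − 6} = 1/32.
By linearity: E[X] = C(51, 4) · 2^{1 − 6} = 249900 · 1/32 = 62475/8.
Numerically: E[X] ≈ 7809.37500.

E[X] = C(51,4)·2^(1−C(4,2)) = 62475/8 ≈ 7809.37500.


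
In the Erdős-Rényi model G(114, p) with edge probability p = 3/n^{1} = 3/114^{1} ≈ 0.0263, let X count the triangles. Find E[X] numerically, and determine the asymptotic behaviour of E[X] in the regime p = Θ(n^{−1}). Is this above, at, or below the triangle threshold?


Number of potential triangles: C(114, 3) = 240464.
Each occurs with probability p³ ≈ (0.0263)³ ≈ 1.82242e-05.
By linearity: E[X] = C(114, 3)·p³ ≈ 240464 · 1.82242e-05 ≈ 4.382.
Here α = 1, so p = 3/n is exactly at the triangle threshold p ~ 1/n. Asymptotically E[X] → c³/6 = 3³/6 = 9/2 ≈ 4.500, a bounded constant. In this regime the triangle count is asymptotically Poisson(c³/6).

E[X] ≈ 4.382; in regime p = Θ(1/n^{1}) E[X] stays bounded (at the triangle threshold p ~ 1/n).


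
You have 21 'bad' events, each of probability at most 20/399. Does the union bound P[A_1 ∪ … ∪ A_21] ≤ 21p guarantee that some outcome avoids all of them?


Union bound: P[∪_{i=1}^{21} A_i] ≤ Σ_i P[A_i] ≤ 21·p = 21·(20/399) = 20/19.
Numerically: 20/19 ≈ 1.052632.
Is 20/19 < 1? NO.
Since the bound 20/19 is ≥ 1, the union bound is uninformative here; it does NOT by itself certify existence.

21·p = 20/19 ≈ 1.052632; existence NOT certified by the union bound.


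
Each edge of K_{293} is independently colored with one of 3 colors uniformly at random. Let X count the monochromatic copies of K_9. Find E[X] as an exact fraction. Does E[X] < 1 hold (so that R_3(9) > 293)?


E[X] = C(293, 9) · 3^{1 − 36} = 38740172144007620 · 3^{−35} = 38740172144007620/50031545098999707.
As a reduced fraction: E[X] = 38740172144007620/50031545098999707 ≈ 0.7743.
Is E[X] < 1? YES.
Since E[X] < 1, there exists a 3-coloring of K_{293} with no monochromatic K_9; hence R_3(9) > 293.

E[X] = 38740172144007620/50031545098999707 ≈ 0.7743; E[X] < 1, so R_3(9) > 293.


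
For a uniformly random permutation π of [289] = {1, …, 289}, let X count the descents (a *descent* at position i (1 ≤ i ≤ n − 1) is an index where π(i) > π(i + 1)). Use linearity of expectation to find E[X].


Write X = Σ X_I over i = 1, …, 288, with X_I the indicator of one descent.
There are 288 indicators.
For each fixed i, the pair (π(i), π(i+1)) is a uniformly random ordered pair of distinct values from {1, …, 289}; by symmetry P[π(i) > π(i+1)] = 1/2.
By linearity: E[X] = 288 · (1/2) = (289 − 1) · (1/2) = 144 ≈ 144.000000.

E[X] = 144 = 144.000000.


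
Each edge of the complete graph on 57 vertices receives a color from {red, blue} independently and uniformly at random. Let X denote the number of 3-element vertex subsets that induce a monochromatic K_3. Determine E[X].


Let X = Σ_S X_S over the C(57, 3) = 29260 subsets S of size 3, where X_S = 1 if the K_3 on S is monochromatic.
For a fixed S, the K_3 on S has C(3, 2) = 3 edges. P[all 3 edges red] = (1/2)^3, and likewise for blue, so P[monochromatic] = 2·(1/2)^3 = 2^{1 − 3} = 1/4.
By linearity of expectation: E[X] = C(57, 3) · 2^{1 − 3} = 29260 · 1/4 = 7315.
Numerically: E[X] ≈ 7315.0000.

E[X] = C(57,3)·2^(1−C(3,2)) = 7315 ≈ 7315.0000.


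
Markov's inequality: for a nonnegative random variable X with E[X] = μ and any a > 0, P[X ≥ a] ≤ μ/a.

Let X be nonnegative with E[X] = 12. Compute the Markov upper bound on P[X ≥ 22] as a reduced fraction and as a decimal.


μ = E[X] = 12, a = 22.
Markov: P[X ≥ 22] ≤ μ/a = (12)/22 = 6/11.
Numerically: ≈ 0.545455.
(Since a = 22 > μ = 12.000000, the bound 6/11 is < 1 and informative.)

P[X ≥ 22] ≤ 6/11 ≈ 0.545455.


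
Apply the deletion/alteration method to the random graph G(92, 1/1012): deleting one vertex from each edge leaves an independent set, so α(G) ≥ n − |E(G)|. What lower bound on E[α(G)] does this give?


E[|E(G)|] = C(92, 2)·p = 4186 · (1/1012) = 91/22.
E[α(G)] ≥ n − E[|E(G)|] = 92 − 91/22 = 1933/22.
Numerically: ≈ 87.8636.
(This is only a lower bound; the true E[α(G)] may be larger.)

E[α(G)] ≥ 1933/22 ≈ 87.8636.


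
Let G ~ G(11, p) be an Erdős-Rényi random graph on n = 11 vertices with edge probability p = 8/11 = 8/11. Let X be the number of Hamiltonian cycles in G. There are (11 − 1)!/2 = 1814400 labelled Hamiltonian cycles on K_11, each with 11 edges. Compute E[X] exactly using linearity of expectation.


K_11 has (11 − 1)!/2 = 1814400 labelled Hamiltonian cycles.
For each such Hamiltonian cycle H, let X_H = 1 if all 11 edges of H are present in G. Then P[X_H = 1] = p^{11} = (8/11)^{11} = 8589934592/285311670611.
By linearity: E[X] = Σ_H E[X_H] = 1814400 · p^{11} = 1814400 · 8589934592/285311670611 = 15585577323724800/285311670611.
Numerically: E[X] ≈ 5.46e+04.

E[X] = 1814400 · (8/11)^{11} = 15585577323724800/285311670611 ≈ 5.46e+04.


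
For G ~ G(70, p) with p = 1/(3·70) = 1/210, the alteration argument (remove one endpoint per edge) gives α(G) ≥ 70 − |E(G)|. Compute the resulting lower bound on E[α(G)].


E[|E(G)|] = C(70, 2)·p = 2415 · (1/210) = 23/2.
E[α(G)] ≥ n − E[|E(G)|] = 70 − 23/2 = 117/2.
Numerically: ≈ 58.500.
(This is only a lower bound; the true E[α(G)] may be larger.)

E[α(G)] ≥ 117/2 ≈ 58.500.


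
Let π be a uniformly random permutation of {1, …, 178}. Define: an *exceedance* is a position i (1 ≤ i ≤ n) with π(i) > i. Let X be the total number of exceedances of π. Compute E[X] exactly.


Write X = Σ_{i=1}^{178} X_i, where X_i = 1_{π(i) > i}.
For each fixed i, π(i) is uniform over {1, …, 178} (marginal of a uniform permutation), so P[π(i) > i] = (n − i)/n. Summing: Σ_{i=1}^{178} (n − i)/n = (0 + 1 + … + 177)/178 = 178(178 − 1)/(2·178) = (178 − 1)/2.
Hence E[X] = Σ_{i=1}^{178} (178 − i)/178 = 177/2 ≈ 88.50000.

E[X] = 177/2 = 88.50000.


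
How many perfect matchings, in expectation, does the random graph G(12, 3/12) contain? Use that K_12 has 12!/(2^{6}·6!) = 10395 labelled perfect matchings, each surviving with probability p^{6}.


K_12 has 12!/(2^{6}·6!) = 10395 labelled perfect matchings.
For each such perfect matching H, let X_H = 1 if all 6 edges of H are present in G. Then P[X_H = 1] = p^{6} = (1/4)^{6} = 1/4096.
By linearity of expectation: E[X] = Σ_H E[X_H] = 10395 · p^{6} = 10395 · 1/4096 = 10395/4096.
Numerically: E[X] ≈ 2.53784.

E[X] = 10395 · (1/4)^{6} = 10395/4096 ≈ 2.53784.
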